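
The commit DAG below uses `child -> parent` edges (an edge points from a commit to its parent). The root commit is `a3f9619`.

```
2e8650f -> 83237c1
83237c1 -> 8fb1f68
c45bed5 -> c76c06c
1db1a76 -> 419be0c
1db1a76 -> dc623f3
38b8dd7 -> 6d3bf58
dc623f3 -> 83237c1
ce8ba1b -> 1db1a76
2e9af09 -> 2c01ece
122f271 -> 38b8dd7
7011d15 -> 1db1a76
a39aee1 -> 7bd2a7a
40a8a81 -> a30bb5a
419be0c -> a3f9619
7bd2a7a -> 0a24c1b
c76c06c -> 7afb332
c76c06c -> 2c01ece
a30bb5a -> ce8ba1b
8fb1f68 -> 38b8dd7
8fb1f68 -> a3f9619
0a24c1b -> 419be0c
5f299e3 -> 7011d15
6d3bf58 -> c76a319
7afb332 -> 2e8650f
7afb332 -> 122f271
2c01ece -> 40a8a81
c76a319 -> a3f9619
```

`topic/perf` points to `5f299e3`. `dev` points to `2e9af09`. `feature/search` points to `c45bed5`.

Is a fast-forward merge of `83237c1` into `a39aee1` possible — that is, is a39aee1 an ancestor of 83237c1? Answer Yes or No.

A fast-forward from a39aee1 to 83237c1 is possible iff a39aee1 is an ancestor of 83237c1.
Ancestors of 83237c1: {38b8dd7, 6d3bf58, 83237c1, 8fb1f68, a3f9619, c76a319}.
a39aee1 is not among them, so fast-forward is not possible.

No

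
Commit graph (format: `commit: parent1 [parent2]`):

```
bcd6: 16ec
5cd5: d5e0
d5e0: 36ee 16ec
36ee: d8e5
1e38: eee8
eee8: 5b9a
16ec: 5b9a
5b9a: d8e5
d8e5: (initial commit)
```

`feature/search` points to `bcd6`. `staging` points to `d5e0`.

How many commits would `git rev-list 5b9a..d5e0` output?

Reachable from d5e0: {16ec, 36ee, 5b9a, d5e0, d8e5}.
Reachable from 5b9a: {5b9a, d8e5}.
In d5e0's history but not 5b9a's: {16ec, 36ee, d5e0} — 3 commits.

3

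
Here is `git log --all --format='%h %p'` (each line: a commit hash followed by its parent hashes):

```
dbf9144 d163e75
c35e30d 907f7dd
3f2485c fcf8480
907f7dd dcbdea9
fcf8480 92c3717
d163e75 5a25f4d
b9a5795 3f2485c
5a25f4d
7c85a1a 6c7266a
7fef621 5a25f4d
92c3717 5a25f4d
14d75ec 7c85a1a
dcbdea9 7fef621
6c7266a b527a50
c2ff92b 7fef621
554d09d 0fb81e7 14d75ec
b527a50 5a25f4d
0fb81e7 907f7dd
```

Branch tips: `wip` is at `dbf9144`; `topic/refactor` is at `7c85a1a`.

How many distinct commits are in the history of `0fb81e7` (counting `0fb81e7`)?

Walking parent pointers from 0fb81e7: reachable set = {0fb81e7, 5a25f4d, 7fef621, 907f7dd, dcbdea9}.
That is 5 commits.

5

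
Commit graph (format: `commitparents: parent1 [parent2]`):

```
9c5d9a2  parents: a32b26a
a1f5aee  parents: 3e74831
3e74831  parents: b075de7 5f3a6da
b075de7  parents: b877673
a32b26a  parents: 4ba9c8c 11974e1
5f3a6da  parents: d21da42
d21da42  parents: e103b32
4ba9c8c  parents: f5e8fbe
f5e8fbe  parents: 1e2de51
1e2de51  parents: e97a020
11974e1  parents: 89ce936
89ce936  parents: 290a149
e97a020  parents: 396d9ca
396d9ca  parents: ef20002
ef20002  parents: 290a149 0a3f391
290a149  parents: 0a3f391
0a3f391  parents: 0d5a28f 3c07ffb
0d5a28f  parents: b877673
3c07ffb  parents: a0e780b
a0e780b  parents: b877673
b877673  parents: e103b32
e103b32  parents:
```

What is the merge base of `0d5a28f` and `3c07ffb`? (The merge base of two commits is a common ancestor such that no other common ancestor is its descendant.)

b877673

Ancestors of 0d5a28f: {0d5a28f, b877673, e103b32}.
Ancestors of 3c07ffb: {3c07ffb, a0e780b, b877673, e103b32}.
Common ancestors: {b877673, e103b32}.
Among these, b877673 is not an ancestor of any other common ancestor — it is the merge base.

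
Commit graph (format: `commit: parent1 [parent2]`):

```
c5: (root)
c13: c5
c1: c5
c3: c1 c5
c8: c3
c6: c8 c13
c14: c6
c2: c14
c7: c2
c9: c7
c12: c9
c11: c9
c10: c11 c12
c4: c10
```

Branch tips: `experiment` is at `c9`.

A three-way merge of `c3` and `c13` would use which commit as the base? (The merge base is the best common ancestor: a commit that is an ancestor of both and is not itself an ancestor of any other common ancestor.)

c5

Ancestors of c3: {c1, c3, c5}.
Ancestors of c13: {c13, c5}.
Common ancestors: {c5}.
The only common ancestor is c5, so it is the merge base.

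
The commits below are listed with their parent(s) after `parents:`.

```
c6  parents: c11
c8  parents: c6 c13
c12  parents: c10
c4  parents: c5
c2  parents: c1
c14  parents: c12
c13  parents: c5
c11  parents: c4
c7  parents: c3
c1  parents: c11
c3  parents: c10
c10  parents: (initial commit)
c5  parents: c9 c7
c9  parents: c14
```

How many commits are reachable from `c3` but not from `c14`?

Reachable from c3: {c10, c3}.
Reachable from c14: {c10, c12, c14}.
In c3's history but not c14's: {c3} — 1 commit.

1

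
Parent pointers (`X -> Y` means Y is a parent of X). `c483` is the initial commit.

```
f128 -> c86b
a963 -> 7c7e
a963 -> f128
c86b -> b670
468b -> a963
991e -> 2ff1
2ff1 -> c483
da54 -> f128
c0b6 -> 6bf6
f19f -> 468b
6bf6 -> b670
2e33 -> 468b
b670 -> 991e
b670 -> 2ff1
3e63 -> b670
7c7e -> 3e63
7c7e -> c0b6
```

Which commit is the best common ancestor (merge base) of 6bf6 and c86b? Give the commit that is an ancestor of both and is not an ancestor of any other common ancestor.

b670

Ancestors of 6bf6: {2ff1, 6bf6, 991e, b670, c483}.
Ancestors of c86b: {2ff1, 991e, b670, c483, c86b}.
Common ancestors: {2ff1, 991e, b670, c483}.
Among these, b670 is not an ancestor of any other common ancestor — it is the merge base.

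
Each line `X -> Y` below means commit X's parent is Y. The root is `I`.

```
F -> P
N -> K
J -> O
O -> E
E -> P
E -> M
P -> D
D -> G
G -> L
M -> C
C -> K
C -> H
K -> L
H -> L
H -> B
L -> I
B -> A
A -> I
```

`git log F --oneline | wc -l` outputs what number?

Walking parent pointers from F: reachable set = {D, F, G, I, L, P}.
That is 6 commits.

6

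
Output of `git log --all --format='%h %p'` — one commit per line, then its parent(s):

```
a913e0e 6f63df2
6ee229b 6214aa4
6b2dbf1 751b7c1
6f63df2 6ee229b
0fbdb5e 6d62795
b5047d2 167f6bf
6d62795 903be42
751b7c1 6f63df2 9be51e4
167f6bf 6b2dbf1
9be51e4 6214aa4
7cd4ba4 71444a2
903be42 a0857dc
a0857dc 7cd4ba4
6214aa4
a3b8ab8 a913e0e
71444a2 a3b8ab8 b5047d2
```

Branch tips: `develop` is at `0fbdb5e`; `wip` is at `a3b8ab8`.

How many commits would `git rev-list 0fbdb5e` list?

Walking parent pointers from 0fbdb5e: reachable set = {0fbdb5e, 167f6bf, 6214aa4, 6b2dbf1, 6d62795, 6ee229b, 6f63df2, 71444a2, 751b7c1, 7cd4ba4, 903be42, 9be51e4, a0857dc, a3b8ab8, a913e0e, b5047d2}.
That is 16 commits.

16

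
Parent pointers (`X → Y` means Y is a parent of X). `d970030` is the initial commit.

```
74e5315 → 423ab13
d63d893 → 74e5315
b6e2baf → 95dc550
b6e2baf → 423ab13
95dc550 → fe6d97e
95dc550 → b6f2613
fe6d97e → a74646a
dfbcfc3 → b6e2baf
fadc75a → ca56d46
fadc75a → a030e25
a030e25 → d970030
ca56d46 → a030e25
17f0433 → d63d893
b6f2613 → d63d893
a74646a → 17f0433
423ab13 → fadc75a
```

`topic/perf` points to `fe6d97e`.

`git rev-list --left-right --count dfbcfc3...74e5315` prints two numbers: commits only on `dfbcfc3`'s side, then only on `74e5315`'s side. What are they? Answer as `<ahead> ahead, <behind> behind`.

Reachable from dfbcfc3: {17f0433, 423ab13, 74e5315, 95dc550, a030e25, a74646a, b6e2baf, b6f2613, ca56d46, d63d893, d970030, dfbcfc3, fadc75a, fe6d97e}.
Reachable from 74e5315: {423ab13, 74e5315, a030e25, ca56d46, d970030, fadc75a}.
Only in dfbcfc3's history (ahead): {17f0433, 95dc550, a74646a, b6e2baf, b6f2613, d63d893, dfbcfc3, fe6d97e} — 8.
Only in 74e5315's history (behind): {} — 0.

8 ahead, 0 behind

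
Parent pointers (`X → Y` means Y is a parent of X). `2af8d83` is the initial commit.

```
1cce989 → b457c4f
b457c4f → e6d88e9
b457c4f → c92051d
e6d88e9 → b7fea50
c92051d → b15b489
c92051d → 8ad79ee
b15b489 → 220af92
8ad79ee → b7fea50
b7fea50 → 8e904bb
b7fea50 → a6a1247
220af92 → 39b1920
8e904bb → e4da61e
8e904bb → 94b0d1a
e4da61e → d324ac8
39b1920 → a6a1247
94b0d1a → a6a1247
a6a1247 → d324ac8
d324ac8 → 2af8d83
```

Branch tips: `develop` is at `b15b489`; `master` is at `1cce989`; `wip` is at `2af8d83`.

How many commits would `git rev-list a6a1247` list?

Walking parent pointers from a6a1247: reachable set = {2af8d83, a6a1247, d324ac8}.
That is 3 commits.

3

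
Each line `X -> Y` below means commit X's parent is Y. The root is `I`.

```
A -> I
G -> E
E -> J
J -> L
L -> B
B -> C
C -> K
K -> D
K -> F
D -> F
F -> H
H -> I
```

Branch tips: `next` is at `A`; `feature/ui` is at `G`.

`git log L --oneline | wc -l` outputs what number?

8

Walking parent pointers from L: reachable set = {B, C, D, F, H, I, K, L}.
That is 8 commits.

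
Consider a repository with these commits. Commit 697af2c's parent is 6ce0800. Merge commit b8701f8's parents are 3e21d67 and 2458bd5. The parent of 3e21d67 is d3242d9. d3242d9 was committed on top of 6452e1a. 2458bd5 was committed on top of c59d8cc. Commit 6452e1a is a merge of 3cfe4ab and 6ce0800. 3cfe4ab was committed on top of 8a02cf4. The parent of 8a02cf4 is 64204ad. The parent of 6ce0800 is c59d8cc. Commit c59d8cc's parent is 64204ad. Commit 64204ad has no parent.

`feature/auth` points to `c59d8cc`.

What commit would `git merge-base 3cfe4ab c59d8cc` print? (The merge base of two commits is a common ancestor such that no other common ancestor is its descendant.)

Ancestors of 3cfe4ab: {3cfe4ab, 64204ad, 8a02cf4}.
Ancestors of c59d8cc: {64204ad, c59d8cc}.
Common ancestors: {64204ad}.
The only common ancestor is 64204ad, so it is the merge base.

64204ad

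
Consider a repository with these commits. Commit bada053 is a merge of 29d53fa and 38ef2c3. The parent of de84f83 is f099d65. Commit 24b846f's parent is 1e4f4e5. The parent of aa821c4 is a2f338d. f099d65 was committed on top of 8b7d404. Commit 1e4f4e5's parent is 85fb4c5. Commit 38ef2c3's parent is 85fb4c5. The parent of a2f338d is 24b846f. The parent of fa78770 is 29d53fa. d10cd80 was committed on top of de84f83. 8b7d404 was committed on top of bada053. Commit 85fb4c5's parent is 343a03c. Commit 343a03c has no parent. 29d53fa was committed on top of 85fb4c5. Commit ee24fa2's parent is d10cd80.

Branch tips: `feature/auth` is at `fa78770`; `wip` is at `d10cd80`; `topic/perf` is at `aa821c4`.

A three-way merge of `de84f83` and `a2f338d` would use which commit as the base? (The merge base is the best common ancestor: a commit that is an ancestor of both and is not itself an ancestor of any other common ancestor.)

85fb4c5

Ancestors of de84f83: {29d53fa, 343a03c, 38ef2c3, 85fb4c5, 8b7d404, bada053, de84f83, f099d65}.
Ancestors of a2f338d: {1e4f4e5, 24b846f, 343a03c, 85fb4c5, a2f338d}.
Common ancestors: {343a03c, 85fb4c5}.
Among these, 85fb4c5 is not an ancestor of any other common ancestor — it is the merge base.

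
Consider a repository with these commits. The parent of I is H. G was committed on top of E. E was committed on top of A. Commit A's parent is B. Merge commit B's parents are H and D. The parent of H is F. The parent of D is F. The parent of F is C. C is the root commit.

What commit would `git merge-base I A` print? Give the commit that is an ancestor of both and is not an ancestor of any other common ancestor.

Ancestors of I: {C, F, H, I}.
Ancestors of A: {A, B, C, D, F, H}.
Common ancestors: {C, F, H}.
Among these, H is not an ancestor of any other common ancestor — it is the merge base.

H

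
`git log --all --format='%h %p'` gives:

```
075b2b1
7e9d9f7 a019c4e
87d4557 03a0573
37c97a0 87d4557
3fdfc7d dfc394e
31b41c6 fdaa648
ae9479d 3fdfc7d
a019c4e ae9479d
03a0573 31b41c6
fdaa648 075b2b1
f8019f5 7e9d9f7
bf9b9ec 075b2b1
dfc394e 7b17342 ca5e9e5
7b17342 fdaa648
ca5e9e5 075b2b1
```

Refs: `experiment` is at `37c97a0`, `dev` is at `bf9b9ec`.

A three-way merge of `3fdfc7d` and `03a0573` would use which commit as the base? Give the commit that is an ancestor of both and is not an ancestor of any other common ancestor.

Ancestors of 3fdfc7d: {075b2b1, 3fdfc7d, 7b17342, ca5e9e5, dfc394e, fdaa648}.
Ancestors of 03a0573: {03a0573, 075b2b1, 31b41c6, fdaa648}.
Common ancestors: {075b2b1, fdaa648}.
Among these, fdaa648 is not an ancestor of any other common ancestor — it is the merge base.

fdaa648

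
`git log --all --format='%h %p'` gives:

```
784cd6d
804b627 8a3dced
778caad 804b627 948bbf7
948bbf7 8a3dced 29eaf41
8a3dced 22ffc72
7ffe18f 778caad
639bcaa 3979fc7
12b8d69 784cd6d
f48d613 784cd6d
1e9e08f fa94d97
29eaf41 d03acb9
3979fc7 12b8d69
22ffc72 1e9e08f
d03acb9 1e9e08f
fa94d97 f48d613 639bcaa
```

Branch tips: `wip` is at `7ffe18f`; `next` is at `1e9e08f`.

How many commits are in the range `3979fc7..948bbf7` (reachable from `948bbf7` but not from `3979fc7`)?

9

Reachable from 948bbf7: {12b8d69, 1e9e08f, 22ffc72, 29eaf41, 3979fc7, 639bcaa, 784cd6d, 8a3dced, 948bbf7, d03acb9, f48d613, fa94d97}.
Reachable from 3979fc7: {12b8d69, 3979fc7, 784cd6d}.
In 948bbf7's history but not 3979fc7's: {1e9e08f, 22ffc72, 29eaf41, 639bcaa, 8a3dced, 948bbf7, d03acb9, f48d613, fa94d97} — 9 commits.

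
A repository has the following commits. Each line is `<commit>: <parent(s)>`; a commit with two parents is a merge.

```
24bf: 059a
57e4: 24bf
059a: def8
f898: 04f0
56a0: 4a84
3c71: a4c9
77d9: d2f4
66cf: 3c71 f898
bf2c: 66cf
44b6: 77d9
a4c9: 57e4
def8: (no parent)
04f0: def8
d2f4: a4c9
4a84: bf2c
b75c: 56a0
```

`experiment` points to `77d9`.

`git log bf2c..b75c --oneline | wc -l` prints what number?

Reachable from b75c: {04f0, 059a, 24bf, 3c71, 4a84, 56a0, 57e4, 66cf, a4c9, b75c, bf2c, def8, f898}.
Reachable from bf2c: {04f0, 059a, 24bf, 3c71, 57e4, 66cf, a4c9, bf2c, def8, f898}.
In b75c's history but not bf2c's: {4a84, 56a0, b75c} — 3 commits.

3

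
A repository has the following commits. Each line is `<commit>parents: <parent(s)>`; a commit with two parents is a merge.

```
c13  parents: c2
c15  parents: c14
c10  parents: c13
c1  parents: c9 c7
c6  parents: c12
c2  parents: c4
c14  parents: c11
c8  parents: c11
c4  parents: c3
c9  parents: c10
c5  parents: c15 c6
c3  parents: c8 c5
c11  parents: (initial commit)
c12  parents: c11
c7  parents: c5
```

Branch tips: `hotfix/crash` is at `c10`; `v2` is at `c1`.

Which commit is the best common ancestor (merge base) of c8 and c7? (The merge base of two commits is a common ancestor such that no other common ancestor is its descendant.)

c11

Ancestors of c8: {c11, c8}.
Ancestors of c7: {c11, c12, c14, c15, c5, c6, c7}.
Common ancestors: {c11}.
The only common ancestor is c11, so it is the merge base.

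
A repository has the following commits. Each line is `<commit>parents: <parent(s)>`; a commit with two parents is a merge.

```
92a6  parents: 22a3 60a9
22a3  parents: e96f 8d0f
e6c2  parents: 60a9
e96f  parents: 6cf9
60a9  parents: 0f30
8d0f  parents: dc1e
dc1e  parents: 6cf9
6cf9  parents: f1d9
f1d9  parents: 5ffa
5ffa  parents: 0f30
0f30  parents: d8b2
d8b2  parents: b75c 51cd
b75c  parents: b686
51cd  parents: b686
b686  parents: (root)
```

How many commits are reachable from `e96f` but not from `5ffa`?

Reachable from e96f: {0f30, 51cd, 5ffa, 6cf9, b686, b75c, d8b2, e96f, f1d9}.
Reachable from 5ffa: {0f30, 51cd, 5ffa, b686, b75c, d8b2}.
In e96f's history but not 5ffa's: {6cf9, e96f, f1d9} — 3 commits.

3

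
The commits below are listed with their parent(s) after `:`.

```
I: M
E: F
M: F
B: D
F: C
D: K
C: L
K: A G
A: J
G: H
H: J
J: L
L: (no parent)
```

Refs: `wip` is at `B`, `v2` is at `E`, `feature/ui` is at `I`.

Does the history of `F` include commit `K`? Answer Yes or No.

No

Ancestors of F: {C, F, L}.
K is not in that set, so it is not an ancestor of F.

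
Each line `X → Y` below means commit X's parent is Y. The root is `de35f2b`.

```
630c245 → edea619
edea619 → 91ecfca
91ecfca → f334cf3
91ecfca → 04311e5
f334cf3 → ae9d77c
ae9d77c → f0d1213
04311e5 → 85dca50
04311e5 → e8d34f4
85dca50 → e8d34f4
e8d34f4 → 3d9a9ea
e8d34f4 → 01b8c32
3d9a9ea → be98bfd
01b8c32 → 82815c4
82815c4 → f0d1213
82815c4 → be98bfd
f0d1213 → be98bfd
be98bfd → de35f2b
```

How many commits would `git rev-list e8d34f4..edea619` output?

6

Reachable from edea619: {01b8c32, 04311e5, 3d9a9ea, 82815c4, 85dca50, 91ecfca, ae9d77c, be98bfd, de35f2b, e8d34f4, edea619, f0d1213, f334cf3}.
Reachable from e8d34f4: {01b8c32, 3d9a9ea, 82815c4, be98bfd, de35f2b, e8d34f4, f0d1213}.
In edea619's history but not e8d34f4's: {04311e5, 85dca50, 91ecfca, ae9d77c, edea619, f334cf3} — 6 commits.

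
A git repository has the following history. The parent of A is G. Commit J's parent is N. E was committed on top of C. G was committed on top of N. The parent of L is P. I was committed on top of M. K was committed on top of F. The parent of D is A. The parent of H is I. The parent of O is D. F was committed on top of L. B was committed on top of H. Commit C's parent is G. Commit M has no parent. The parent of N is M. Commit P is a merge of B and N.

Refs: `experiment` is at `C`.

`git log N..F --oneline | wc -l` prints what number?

6

Reachable from F: {B, F, H, I, L, M, N, P}.
Reachable from N: {M, N}.
In F's history but not N's: {B, F, H, I, L, P} — 6 commits.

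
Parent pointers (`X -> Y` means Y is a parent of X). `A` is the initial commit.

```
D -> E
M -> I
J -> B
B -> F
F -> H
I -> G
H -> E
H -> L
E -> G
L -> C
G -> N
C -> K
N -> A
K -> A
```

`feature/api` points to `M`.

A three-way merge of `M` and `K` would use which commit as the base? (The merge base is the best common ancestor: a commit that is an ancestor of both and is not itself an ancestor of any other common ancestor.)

Ancestors of M: {A, G, I, M, N}.
Ancestors of K: {A, K}.
Common ancestors: {A}.
The only common ancestor is A, so it is the merge base.

A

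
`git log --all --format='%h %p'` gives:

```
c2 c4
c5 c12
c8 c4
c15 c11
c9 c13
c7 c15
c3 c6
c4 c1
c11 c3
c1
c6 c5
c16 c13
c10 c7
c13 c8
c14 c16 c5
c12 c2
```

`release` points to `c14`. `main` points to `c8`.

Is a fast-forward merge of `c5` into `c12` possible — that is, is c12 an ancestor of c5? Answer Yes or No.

A fast-forward from c12 to c5 is possible iff c12 is an ancestor of c5.
Ancestors of c5: {c1, c12, c2, c4, c5}.
c12 is among them, so fast-forward is possible.

Yes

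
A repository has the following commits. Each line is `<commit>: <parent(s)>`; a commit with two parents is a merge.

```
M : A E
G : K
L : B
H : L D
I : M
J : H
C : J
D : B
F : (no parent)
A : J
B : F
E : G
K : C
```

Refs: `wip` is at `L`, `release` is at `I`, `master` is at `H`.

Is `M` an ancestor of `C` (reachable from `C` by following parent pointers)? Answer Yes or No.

Ancestors of C: {B, C, D, F, H, J, L}.
M is not in that set, so it is not an ancestor of C.

No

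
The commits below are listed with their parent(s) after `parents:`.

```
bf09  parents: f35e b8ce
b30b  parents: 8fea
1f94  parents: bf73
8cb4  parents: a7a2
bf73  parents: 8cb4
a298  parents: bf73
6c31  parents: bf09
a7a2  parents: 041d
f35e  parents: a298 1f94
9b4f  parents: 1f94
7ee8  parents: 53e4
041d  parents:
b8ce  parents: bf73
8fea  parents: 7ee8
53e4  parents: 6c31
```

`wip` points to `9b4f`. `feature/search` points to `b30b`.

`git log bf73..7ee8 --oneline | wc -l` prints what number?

Reachable from 7ee8: {041d, 1f94, 53e4, 6c31, 7ee8, 8cb4, a298, a7a2, b8ce, bf09, bf73, f35e}.
Reachable from bf73: {041d, 8cb4, a7a2, bf73}.
In 7ee8's history but not bf73's: {1f94, 53e4, 6c31, 7ee8, a298, b8ce, bf09, f35e} — 8 commits.

8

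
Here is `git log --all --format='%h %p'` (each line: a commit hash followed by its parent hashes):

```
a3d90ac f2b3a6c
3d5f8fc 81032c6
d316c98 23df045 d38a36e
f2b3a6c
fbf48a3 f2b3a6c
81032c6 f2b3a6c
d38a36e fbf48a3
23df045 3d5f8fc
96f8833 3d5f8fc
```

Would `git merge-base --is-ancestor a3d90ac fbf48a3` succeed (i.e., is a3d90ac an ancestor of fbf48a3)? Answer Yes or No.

No

Ancestors of fbf48a3: {f2b3a6c, fbf48a3}.
a3d90ac is not in that set, so it is not an ancestor of fbf48a3.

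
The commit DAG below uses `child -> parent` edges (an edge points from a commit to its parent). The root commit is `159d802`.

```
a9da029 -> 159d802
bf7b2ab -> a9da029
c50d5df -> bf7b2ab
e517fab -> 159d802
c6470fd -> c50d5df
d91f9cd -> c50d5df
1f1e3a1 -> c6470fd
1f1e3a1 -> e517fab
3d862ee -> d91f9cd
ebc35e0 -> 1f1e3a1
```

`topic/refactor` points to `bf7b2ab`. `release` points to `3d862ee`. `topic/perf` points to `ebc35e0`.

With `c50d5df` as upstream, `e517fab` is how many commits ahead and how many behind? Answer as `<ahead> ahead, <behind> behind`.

1 ahead, 3 behind

Reachable from e517fab: {159d802, e517fab}.
Reachable from c50d5df: {159d802, a9da029, bf7b2ab, c50d5df}.
Only in e517fab's history (ahead): {e517fab} — 1.
Only in c50d5df's history (behind): {a9da029, bf7b2ab, c50d5df} — 3.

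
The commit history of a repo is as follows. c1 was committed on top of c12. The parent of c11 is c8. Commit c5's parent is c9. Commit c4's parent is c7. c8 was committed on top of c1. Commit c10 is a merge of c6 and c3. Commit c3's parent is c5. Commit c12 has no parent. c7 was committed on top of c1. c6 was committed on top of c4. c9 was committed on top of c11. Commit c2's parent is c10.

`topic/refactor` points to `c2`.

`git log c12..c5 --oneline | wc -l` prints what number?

5

Reachable from c5: {c1, c11, c12, c5, c8, c9}.
Reachable from c12: {c12}.
In c5's history but not c12's: {c1, c11, c5, c8, c9} — 5 commits.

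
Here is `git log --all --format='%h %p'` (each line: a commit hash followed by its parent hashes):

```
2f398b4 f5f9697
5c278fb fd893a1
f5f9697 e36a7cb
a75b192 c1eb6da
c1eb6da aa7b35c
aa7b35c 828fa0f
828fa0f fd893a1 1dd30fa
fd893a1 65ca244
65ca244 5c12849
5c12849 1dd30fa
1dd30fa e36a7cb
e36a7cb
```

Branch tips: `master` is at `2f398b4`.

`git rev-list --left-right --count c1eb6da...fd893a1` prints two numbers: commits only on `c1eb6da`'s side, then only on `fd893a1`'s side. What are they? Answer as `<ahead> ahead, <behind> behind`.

3 ahead, 0 behind

Reachable from c1eb6da: {1dd30fa, 5c12849, 65ca244, 828fa0f, aa7b35c, c1eb6da, e36a7cb, fd893a1}.
Reachable from fd893a1: {1dd30fa, 5c12849, 65ca244, e36a7cb, fd893a1}.
Only in c1eb6da's history (ahead): {828fa0f, aa7b35c, c1eb6da} — 3.
Only in fd893a1's history (behind): {} — 0.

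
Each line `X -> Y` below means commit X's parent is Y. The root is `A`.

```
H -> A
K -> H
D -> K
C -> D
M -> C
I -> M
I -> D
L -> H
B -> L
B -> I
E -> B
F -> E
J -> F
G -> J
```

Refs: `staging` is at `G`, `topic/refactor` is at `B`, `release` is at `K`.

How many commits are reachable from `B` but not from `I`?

Reachable from B: {A, B, C, D, H, I, K, L, M}.
Reachable from I: {A, C, D, H, I, K, M}.
In B's history but not I's: {B, L} — 2 commits.

2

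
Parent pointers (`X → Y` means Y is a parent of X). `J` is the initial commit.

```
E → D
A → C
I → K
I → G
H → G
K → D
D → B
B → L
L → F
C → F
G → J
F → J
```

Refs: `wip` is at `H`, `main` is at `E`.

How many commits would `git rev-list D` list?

5

Walking parent pointers from D: reachable set = {B, D, F, J, L}.
That is 5 commits.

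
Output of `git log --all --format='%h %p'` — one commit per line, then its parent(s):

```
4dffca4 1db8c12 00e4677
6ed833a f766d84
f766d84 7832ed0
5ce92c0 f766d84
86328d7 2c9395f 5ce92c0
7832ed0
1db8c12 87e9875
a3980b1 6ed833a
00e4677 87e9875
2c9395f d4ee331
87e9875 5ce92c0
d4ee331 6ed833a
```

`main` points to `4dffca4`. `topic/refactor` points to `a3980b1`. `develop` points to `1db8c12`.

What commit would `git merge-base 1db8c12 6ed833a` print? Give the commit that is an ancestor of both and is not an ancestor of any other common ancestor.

Ancestors of 1db8c12: {1db8c12, 5ce92c0, 7832ed0, 87e9875, f766d84}.
Ancestors of 6ed833a: {6ed833a, 7832ed0, f766d84}.
Common ancestors: {7832ed0, f766d84}.
Among these, f766d84 is not an ancestor of any other common ancestor — it is the merge base.

f766d84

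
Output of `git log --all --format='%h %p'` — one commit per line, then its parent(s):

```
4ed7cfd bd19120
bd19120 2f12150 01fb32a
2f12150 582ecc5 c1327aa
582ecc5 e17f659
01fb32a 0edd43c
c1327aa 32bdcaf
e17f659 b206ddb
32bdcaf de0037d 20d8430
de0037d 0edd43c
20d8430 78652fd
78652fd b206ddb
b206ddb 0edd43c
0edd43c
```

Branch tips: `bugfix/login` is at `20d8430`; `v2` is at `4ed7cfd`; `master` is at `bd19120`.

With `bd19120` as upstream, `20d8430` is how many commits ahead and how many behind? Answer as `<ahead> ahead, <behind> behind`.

Reachable from 20d8430: {0edd43c, 20d8430, 78652fd, b206ddb}.
Reachable from bd19120: {01fb32a, 0edd43c, 20d8430, 2f12150, 32bdcaf, 582ecc5, 78652fd, b206ddb, bd19120, c1327aa, de0037d, e17f659}.
Only in 20d8430's history (ahead): {} — 0.
Only in bd19120's history (behind): {01fb32a, 2f12150, 32bdcaf, 582ecc5, bd19120, c1327aa, de0037d, e17f659} — 8.

0 ahead, 8 behind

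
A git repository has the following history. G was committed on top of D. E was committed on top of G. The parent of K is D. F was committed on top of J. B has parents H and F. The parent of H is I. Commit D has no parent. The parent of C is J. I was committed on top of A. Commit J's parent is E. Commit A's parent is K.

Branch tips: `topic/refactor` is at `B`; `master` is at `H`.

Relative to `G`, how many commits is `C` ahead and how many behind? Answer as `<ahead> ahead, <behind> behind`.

3 ahead, 0 behind

Reachable from C: {C, D, E, G, J}.
Reachable from G: {D, G}.
Only in C's history (ahead): {C, E, J} — 3.
Only in G's history (behind): {} — 0.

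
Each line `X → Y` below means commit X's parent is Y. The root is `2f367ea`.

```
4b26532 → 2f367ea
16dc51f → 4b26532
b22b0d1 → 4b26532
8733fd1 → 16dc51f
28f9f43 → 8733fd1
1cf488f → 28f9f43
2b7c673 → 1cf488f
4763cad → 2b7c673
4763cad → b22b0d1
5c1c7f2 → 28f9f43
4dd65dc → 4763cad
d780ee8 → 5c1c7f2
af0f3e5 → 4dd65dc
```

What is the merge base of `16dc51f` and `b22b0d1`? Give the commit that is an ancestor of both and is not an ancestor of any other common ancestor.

4b26532

Ancestors of 16dc51f: {16dc51f, 2f367ea, 4b26532}.
Ancestors of b22b0d1: {2f367ea, 4b26532, b22b0d1}.
Common ancestors: {2f367ea, 4b26532}.
Among these, 4b26532 is not an ancestor of any other common ancestor — it is the merge base.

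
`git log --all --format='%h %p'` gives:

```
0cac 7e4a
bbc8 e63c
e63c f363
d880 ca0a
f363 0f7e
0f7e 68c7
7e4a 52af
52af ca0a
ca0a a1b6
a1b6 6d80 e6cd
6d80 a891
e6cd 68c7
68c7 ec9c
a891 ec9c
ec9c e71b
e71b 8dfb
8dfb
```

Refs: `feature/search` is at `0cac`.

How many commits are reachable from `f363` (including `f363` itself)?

Walking parent pointers from f363: reachable set = {0f7e, 68c7, 8dfb, e71b, ec9c, f363}.
That is 6 commits.

6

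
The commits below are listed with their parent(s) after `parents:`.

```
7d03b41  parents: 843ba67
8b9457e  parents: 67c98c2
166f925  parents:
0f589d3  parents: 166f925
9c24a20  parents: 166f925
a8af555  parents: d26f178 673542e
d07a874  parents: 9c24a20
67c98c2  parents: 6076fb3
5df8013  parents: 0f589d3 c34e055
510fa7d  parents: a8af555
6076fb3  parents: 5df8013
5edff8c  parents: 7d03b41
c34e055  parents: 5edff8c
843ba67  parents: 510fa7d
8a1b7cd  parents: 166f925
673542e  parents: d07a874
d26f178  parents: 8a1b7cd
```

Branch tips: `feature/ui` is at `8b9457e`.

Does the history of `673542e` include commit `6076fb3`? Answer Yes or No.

No

Ancestors of 673542e: {166f925, 673542e, 9c24a20, d07a874}.
6076fb3 is not in that set, so it is not an ancestor of 673542e.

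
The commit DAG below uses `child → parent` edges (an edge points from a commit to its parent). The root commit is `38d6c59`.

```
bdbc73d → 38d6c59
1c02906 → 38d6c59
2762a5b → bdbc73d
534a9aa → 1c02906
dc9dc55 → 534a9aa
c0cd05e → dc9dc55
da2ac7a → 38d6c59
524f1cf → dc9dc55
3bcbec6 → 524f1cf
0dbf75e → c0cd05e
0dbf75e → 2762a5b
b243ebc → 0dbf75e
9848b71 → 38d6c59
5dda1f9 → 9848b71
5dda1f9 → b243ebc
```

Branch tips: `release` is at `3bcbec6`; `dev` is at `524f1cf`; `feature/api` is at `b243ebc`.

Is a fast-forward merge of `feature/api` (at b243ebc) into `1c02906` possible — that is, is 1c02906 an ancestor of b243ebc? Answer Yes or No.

A fast-forward from 1c02906 to b243ebc is possible iff 1c02906 is an ancestor of b243ebc.
Ancestors of b243ebc: {0dbf75e, 1c02906, 2762a5b, 38d6c59, 534a9aa, b243ebc, bdbc73d, c0cd05e, dc9dc55}.
1c02906 is among them, so fast-forward is possible.

Yes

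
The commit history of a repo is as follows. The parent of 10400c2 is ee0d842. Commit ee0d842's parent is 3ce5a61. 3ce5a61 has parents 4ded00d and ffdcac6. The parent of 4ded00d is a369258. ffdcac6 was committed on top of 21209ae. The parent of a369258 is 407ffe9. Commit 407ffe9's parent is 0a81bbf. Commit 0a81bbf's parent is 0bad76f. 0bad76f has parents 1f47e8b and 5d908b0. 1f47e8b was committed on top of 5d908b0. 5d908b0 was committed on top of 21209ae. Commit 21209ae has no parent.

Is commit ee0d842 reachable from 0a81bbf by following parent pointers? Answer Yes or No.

No

Ancestors of 0a81bbf: {0a81bbf, 0bad76f, 1f47e8b, 21209ae, 5d908b0}.
ee0d842 is not in that set, so it is not an ancestor of 0a81bbf.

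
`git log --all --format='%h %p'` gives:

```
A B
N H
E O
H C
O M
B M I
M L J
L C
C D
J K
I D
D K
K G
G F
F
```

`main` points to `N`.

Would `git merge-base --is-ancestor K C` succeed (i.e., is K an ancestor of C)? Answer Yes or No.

Ancestors of C (commits reachable by following parents): {C, D, F, G, K}.
K is in that set, so it is an ancestor of C.

Yes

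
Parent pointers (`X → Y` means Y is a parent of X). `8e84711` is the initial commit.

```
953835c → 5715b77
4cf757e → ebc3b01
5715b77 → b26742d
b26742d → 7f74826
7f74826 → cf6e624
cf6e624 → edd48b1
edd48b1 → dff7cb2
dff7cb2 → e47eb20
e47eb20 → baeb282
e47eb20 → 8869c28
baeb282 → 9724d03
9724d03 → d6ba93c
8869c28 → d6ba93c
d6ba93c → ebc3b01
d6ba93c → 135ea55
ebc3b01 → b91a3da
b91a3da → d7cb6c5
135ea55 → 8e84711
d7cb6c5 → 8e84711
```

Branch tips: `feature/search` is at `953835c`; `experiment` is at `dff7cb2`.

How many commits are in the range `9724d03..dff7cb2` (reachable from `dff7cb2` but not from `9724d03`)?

4

Reachable from dff7cb2: {135ea55, 8869c28, 8e84711, 9724d03, b91a3da, baeb282, d6ba93c, d7cb6c5, dff7cb2, e47eb20, ebc3b01}.
Reachable from 9724d03: {135ea55, 8e84711, 9724d03, b91a3da, d6ba93c, d7cb6c5, ebc3b01}.
In dff7cb2's history but not 9724d03's: {8869c28, baeb282, dff7cb2, e47eb20} — 4 commits.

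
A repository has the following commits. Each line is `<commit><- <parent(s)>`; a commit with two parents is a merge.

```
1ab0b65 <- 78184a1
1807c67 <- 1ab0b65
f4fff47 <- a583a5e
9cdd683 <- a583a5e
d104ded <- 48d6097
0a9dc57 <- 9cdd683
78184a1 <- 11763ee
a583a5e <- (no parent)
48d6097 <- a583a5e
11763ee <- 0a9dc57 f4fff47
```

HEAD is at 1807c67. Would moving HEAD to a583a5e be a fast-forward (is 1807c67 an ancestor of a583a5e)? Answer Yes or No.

No

A fast-forward from 1807c67 to a583a5e is possible iff 1807c67 is an ancestor of a583a5e.
Ancestors of a583a5e: {a583a5e}.
1807c67 is not among them, so fast-forward is not possible.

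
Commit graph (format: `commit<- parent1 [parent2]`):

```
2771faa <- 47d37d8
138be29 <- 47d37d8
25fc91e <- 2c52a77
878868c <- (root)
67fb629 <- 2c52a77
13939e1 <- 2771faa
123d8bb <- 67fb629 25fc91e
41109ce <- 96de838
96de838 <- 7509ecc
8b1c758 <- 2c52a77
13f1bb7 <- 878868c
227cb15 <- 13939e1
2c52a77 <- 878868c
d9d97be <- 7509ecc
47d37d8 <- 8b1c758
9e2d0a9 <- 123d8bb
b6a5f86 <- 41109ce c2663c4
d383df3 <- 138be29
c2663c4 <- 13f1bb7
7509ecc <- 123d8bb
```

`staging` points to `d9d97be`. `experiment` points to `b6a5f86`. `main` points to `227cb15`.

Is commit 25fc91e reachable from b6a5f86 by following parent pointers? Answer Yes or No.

Yes

Ancestors of b6a5f86 (commits reachable by following parents): {123d8bb, 13f1bb7, 25fc91e, 2c52a77, 41109ce, 67fb629, 7509ecc, 878868c, 96de838, b6a5f86, c2663c4}.
25fc91e is in that set, so it is an ancestor of b6a5f86.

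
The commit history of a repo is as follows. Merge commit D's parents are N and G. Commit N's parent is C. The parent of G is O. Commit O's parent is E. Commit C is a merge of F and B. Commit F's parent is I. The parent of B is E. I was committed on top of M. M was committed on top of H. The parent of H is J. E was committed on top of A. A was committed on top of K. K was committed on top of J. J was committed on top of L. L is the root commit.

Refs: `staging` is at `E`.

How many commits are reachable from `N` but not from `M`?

8

Reachable from N: {A, B, C, E, F, H, I, J, K, L, M, N}.
Reachable from M: {H, J, L, M}.
In N's history but not M's: {A, B, C, E, F, I, K, N} — 8 commits.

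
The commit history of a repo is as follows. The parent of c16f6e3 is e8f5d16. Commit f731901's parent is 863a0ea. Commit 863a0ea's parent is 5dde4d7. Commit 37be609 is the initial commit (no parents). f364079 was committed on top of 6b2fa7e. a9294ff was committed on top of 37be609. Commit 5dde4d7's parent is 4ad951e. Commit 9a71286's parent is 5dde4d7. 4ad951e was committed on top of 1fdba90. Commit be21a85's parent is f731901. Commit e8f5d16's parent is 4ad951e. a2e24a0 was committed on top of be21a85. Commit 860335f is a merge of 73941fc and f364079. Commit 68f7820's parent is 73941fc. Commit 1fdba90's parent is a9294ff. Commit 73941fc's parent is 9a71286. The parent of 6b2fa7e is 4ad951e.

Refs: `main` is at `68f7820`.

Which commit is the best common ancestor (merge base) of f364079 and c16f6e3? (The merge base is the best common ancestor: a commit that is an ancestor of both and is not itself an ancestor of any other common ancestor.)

4ad951e

Ancestors of f364079: {1fdba90, 37be609, 4ad951e, 6b2fa7e, a9294ff, f364079}.
Ancestors of c16f6e3: {1fdba90, 37be609, 4ad951e, a9294ff, c16f6e3, e8f5d16}.
Common ancestors: {1fdba90, 37be609, 4ad951e, a9294ff}.
Among these, 4ad951e is not an ancestor of any other common ancestor — it is the merge base.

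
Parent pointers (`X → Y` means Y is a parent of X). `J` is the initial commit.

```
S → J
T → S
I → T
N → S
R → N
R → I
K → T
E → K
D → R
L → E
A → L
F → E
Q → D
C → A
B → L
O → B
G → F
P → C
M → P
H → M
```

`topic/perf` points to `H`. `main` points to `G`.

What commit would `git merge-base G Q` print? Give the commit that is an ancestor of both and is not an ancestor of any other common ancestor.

T

Ancestors of G: {E, F, G, J, K, S, T}.
Ancestors of Q: {D, I, J, N, Q, R, S, T}.
Common ancestors: {J, S, T}.
Among these, T is not an ancestor of any other common ancestor — it is the merge base.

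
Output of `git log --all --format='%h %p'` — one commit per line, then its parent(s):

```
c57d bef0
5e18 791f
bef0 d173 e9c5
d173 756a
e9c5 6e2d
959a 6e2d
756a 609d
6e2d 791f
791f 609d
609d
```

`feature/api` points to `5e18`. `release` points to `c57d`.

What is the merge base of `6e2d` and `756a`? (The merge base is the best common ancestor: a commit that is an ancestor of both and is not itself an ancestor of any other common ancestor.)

609d

Ancestors of 6e2d: {609d, 6e2d, 791f}.
Ancestors of 756a: {609d, 756a}.
Common ancestors: {609d}.
The only common ancestor is 609d, so it is the merge base.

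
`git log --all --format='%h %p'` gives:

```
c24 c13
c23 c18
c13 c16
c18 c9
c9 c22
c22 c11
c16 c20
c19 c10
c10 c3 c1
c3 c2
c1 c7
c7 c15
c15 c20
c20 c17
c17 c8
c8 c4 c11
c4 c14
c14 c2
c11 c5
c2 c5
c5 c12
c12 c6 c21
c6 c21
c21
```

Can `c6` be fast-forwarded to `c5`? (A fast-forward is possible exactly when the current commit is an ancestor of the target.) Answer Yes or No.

A fast-forward from c6 to c5 is possible iff c6 is an ancestor of c5.
Ancestors of c5: {c12, c21, c5, c6}.
c6 is among them, so fast-forward is possible.

Yes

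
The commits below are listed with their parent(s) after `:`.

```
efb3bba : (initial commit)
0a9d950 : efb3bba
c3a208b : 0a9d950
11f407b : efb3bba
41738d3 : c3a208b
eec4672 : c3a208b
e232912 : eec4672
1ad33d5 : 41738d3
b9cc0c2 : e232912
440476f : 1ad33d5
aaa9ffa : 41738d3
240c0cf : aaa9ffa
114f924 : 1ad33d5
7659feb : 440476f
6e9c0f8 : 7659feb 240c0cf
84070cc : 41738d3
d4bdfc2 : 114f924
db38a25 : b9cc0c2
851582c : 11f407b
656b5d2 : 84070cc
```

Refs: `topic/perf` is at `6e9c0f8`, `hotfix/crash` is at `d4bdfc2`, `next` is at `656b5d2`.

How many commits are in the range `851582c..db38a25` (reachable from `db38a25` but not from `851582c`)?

6

Reachable from db38a25: {0a9d950, b9cc0c2, c3a208b, db38a25, e232912, eec4672, efb3bba}.
Reachable from 851582c: {11f407b, 851582c, efb3bba}.
In db38a25's history but not 851582c's: {0a9d950, b9cc0c2, c3a208b, db38a25, e232912, eec4672} — 6 commits.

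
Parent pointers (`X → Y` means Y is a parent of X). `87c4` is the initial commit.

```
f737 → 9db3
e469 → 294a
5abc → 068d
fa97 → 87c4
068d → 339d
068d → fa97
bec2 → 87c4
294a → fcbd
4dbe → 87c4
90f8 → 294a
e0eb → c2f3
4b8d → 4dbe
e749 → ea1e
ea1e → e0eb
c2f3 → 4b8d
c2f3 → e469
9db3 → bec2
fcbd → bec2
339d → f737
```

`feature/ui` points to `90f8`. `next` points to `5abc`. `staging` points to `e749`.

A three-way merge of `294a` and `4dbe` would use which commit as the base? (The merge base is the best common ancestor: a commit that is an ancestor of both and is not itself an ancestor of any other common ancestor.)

87c4

Ancestors of 294a: {294a, 87c4, bec2, fcbd}.
Ancestors of 4dbe: {4dbe, 87c4}.
Common ancestors: {87c4}.
The only common ancestor is 87c4, so it is the merge base.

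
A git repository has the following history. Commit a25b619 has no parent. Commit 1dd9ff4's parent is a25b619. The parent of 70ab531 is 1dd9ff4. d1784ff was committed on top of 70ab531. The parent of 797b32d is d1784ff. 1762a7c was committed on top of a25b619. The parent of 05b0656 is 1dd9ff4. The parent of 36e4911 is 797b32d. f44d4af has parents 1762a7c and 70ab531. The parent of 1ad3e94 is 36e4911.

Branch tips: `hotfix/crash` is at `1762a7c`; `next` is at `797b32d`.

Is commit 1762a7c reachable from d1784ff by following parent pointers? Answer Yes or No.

No

Ancestors of d1784ff: {1dd9ff4, 70ab531, a25b619, d1784ff}.
1762a7c is not in that set, so it is not an ancestor of d1784ff.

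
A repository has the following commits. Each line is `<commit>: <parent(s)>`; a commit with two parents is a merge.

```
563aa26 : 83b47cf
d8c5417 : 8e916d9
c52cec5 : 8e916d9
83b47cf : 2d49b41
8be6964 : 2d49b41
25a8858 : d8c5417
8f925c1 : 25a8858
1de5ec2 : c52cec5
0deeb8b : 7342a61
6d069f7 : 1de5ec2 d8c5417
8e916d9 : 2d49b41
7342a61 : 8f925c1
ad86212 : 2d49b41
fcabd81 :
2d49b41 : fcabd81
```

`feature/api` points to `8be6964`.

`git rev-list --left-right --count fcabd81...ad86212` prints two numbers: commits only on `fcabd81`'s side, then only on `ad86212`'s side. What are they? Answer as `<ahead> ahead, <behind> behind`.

Reachable from fcabd81: {fcabd81}.
Reachable from ad86212: {2d49b41, ad86212, fcabd81}.
Only in fcabd81's history (ahead): {} — 0.
Only in ad86212's history (behind): {2d49b41, ad86212} — 2.

0 ahead, 2 behind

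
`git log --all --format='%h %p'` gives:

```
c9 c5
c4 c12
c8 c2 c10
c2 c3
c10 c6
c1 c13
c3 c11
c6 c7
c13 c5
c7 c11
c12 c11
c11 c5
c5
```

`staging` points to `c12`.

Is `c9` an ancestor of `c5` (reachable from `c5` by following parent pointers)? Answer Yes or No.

Ancestors of c5: {c5}.
c9 is not in that set, so it is not an ancestor of c5.

No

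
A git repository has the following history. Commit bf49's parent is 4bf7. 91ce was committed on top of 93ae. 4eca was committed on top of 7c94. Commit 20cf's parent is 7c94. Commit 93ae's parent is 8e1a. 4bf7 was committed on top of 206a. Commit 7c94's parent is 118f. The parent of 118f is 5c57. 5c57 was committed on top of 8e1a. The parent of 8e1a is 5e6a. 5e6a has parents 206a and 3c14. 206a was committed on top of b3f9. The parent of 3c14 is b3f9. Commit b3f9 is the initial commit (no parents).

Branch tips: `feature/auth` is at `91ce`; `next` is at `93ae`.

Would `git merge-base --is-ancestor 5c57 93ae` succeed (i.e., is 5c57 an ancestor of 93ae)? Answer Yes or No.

No

Ancestors of 93ae: {206a, 3c14, 5e6a, 8e1a, 93ae, b3f9}.
5c57 is not in that set, so it is not an ancestor of 93ae.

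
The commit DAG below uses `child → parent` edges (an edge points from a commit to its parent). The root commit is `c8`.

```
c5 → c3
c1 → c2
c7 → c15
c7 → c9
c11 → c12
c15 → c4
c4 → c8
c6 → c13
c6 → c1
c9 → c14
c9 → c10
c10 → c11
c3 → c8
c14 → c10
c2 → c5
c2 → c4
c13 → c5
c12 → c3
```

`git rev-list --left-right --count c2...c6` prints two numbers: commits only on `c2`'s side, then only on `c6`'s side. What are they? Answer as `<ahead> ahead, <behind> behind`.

0 ahead, 3 behind

Reachable from c2: {c2, c3, c4, c5, c8}.
Reachable from c6: {c1, c13, c2, c3, c4, c5, c6, c8}.
Only in c2's history (ahead): {} — 0.
Only in c6's history (behind): {c1, c13, c6} — 3.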